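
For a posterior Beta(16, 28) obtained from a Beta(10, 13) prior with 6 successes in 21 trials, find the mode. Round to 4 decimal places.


Mode = (alpha - 1) / (alpha + beta - 2)
= 15 / 42
= 0.3571

0.3571


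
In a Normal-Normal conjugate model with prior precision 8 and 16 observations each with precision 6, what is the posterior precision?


Posterior precision = prior precision + n * observation precision
= 8 + 16 * 6
= 8 + 96 = 104

104


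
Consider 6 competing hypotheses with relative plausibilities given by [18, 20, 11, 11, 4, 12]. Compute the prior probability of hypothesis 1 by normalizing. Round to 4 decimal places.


Sum of weights = 18 + 20 + 11 + 11 + 4 + 12 = 76
Normalized prior for H1 = 18 / 76
= 0.2368

0.2368


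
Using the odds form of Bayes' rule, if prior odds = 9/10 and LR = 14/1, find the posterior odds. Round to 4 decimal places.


Bayes' rule in odds form: posterior odds = prior odds * LR
= (9 * 14) / (10 * 1)
= 126/10 = 12.6

12.6


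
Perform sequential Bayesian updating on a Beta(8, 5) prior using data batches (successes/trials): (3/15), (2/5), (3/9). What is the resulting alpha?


Accumulate successes: 8
Posterior alpha = prior alpha + sum of successes
= 8 + 8 = 16

16


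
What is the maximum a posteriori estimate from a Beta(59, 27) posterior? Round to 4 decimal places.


The MAP estimate equals the mode of the distribution.
Mode of Beta(a,b) = (a-1)/(a+b-2)
= 58/84
= 0.6905

0.6905


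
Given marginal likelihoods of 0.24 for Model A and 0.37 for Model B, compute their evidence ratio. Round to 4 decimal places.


Ratio = ML(A) / ML(B) = 0.24/0.37
= 0.6486

0.6486


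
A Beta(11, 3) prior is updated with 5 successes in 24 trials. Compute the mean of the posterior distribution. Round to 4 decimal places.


After update: Beta(16, 22)
Mean = 16 / (16 + 22) = 16 / 38
= 0.4211

0.4211


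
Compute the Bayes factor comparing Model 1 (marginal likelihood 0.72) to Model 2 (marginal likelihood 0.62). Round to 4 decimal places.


BF12 = marginal likelihood of M1 / marginal likelihood of M2
= 0.72/0.62
= 1.1613

1.1613


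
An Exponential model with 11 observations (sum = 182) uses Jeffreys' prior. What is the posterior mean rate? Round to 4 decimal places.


Posterior Gamma(11, 182)
E[lambda] = 11/182 = 0.0604

0.0604


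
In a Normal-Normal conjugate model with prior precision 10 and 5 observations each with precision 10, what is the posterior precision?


Posterior precision = prior precision + n * observation precision
= 10 + 5 * 10
= 10 + 50 = 60

60


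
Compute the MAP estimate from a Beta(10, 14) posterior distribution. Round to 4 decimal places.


MAP = mode of Beta distribution
= (alpha - 1)/(alpha + beta - 2)
= (10-1)/(10+14-2)
= 9/22 = 0.4091

0.4091


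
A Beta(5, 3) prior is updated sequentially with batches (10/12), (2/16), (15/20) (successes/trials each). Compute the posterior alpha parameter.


Sequential conjugate updating is equivalent to a single batch update.
Total successes across all batches = 27
alpha_posterior = alpha_prior + total_successes = 5 + 27
= 32

32


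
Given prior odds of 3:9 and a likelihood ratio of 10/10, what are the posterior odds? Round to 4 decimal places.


Posterior odds = prior odds * LR
Prior odds = 3/9 = 0.3333
LR = 10/10 = 1.0
Posterior odds = 0.3333 * 1.0 = 0.3333

0.3333


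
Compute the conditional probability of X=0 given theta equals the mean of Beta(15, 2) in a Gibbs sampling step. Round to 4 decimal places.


Mean of Beta(15, 2) = 0.8824
P(X=0 | theta=0.8824) = 0.1176

0.1176


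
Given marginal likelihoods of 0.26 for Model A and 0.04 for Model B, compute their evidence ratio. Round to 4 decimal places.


Ratio = ML(A) / ML(B) = 0.26/0.04
= 6.5

6.5


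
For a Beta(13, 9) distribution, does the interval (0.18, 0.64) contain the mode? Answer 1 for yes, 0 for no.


Mode of Beta(a,b) = (a-1)/(a+b-2)
= (13-1)/(13+9-2) = 0.6
Check: 0.18 <= 0.6 <= 0.64?
Result: 1

1


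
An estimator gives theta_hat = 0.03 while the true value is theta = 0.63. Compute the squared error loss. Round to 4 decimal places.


The squared error loss is (theta_hat - theta)^2
= (0.03 - 0.63)^2
= (-0.6)^2 = 0.36

0.36


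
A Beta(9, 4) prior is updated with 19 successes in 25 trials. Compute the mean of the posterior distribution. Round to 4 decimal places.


After update: Beta(28, 10)
Mean = 28 / (28 + 10) = 28 / 38
= 0.7368

0.7368


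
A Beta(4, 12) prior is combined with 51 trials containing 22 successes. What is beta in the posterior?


In conjugate updating:
beta_posterior = beta_prior + (n - k)
= 12 + (51 - 22)
= 12 + 29 = 41

41


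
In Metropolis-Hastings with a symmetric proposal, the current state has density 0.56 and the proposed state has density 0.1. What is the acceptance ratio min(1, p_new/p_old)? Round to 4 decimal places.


Ratio = p_new / p_old = 0.1 / 0.56 = 0.1786
Acceptance = min(1, 0.1786) = 0.1786

0.1786


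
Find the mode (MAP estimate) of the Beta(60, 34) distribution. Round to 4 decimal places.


For Beta(a,b) with a,b > 1:
Mode = (a-1)/(a+b-2) = (60-1)/(94-2)
= 59/92 = 0.6413

0.6413


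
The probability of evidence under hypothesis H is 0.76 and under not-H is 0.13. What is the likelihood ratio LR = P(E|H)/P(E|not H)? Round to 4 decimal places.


LR = 0.76 / 0.13
= 5.8462

5.8462


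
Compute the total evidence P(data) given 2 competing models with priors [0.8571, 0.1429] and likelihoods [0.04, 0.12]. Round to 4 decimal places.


Marginal likelihood = sum P(model_i) * P(data|model_i)
Model 1: 0.8571 * 0.04 = 0.0343
Model 2: 0.1429 * 0.12 = 0.0171
Total = 0.0514

0.0514


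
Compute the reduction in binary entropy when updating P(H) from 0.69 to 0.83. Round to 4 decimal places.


H_before = -p*log2(p) - (1-p)*log2(1-p) for p=0.69: 0.8932
H_after for p=0.83: 0.6577
Reduction = 0.8932 - 0.6577 = 0.2355

0.2355


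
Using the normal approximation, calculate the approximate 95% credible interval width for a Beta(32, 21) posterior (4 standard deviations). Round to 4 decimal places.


Var(Beta) = 32*21/(53^2 * 54) = 0.0044
SD = 0.0666
Width ~ 4*SD = 0.2662

0.2662


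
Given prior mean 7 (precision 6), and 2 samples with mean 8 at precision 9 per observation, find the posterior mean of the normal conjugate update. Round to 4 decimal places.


The posterior mean is a precision-weighted average of prior and data.
Post. prec. = 6 + 18 = 24
Post. mean = (42 + 144)/24 = 186/24 = 7.75

7.75


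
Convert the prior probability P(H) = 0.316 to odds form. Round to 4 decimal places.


P(not H) = 1 - 0.316 = 0.684
Odds = 0.316 / 0.684 = 0.462

0.462


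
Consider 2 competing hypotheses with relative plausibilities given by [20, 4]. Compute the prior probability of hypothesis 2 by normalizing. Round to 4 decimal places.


Sum of weights = 20 + 4 = 24
Normalized prior for H2 = 4 / 24
= 0.1667

0.1667


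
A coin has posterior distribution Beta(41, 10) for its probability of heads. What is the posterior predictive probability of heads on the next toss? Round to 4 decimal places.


Posterior predictive = E[theta] = alpha/(alpha+beta)
= 41/51
= 0.8039

0.8039


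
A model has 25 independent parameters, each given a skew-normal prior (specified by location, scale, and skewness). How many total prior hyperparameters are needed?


Each skew-normal prior needs 3 hyperparameters (location, scale, and skewness).
Total = 3 * 25 = 75

75


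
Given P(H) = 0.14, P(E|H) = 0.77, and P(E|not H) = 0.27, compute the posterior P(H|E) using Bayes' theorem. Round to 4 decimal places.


By Bayes' theorem: P(H|E) = P(E|H)*P(H) / P(E)
P(E) = P(E|H)*P(H) + P(E|not H)*P(not H)
P(E) = 0.77*0.14 + 0.27*0.86 = 0.34
P(H|E) = 0.77*0.14 / 0.34 = 0.3171

0.3171


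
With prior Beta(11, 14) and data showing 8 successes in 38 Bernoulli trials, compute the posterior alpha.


Conjugate update: alpha_posterior = alpha_prior + k
= 11 + 8 = 19

19


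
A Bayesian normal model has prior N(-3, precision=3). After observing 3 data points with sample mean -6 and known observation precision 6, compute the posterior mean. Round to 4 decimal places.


Posterior mean = (prior_precision * prior_mean + n * data_precision * data_mean) / (prior_precision + n * data_precision)
Numerator = 3*-3 + 3*6*-6 = -117
Denominator = 3 + 3*6 = 21
Posterior mean = -5.5714

-5.5714


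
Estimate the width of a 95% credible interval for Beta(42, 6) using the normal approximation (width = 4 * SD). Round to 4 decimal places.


For Beta(a,b): Var = ab/((a+b)^2(a+b+1))
Var = 0.0022, SD = 0.0472
Approximate 95% CI width = 4 * 0.0472 = 0.189

0.189


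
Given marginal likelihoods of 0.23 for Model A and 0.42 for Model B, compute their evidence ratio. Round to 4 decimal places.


Ratio = ML(A) / ML(B) = 0.23/0.42
= 0.5476

0.5476


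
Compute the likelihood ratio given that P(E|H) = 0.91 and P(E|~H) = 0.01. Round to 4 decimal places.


LR = P(E|H) / P(E|~H)
= 0.91 / 0.01 = 91.0

91.0


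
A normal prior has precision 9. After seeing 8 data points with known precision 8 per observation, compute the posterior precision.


In the conjugate normal model, precisions add:
tau_posterior = tau_prior + n * tau_data
= 9 + 8*8 = 73

73


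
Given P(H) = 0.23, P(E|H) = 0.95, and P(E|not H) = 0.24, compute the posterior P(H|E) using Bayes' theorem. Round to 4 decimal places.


By Bayes' theorem: P(H|E) = P(E|H)*P(H) / P(E)
P(E) = P(E|H)*P(H) + P(E|not H)*P(not H)
P(E) = 0.95*0.23 + 0.24*0.77 = 0.4033
P(H|E) = 0.95*0.23 / 0.4033 = 0.5418

0.5418


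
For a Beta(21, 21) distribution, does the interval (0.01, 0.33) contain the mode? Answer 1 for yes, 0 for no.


Mode of Beta(a,b) = (a-1)/(a+b-2)
= (21-1)/(21+21-2) = 0.5
Check: 0.01 <= 0.5 <= 0.33?
Result: 0

0


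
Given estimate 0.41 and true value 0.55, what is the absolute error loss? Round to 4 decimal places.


Absolute error = |estimate - true|
= |-0.14| = 0.14

0.14


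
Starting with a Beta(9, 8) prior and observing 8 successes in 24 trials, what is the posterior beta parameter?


Posterior beta = prior beta + failures
Failures = 24 - 8 = 16
beta_post = 8 + 16 = 24

24


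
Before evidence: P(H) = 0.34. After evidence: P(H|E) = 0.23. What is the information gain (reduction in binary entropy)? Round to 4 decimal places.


Prior entropy = 0.9248
Posterior entropy = 0.778
Information gain = 0.9248 - 0.778 = 0.1468

0.1468


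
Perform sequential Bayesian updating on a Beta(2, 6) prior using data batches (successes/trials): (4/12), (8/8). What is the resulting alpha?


Accumulate successes: 12
Posterior alpha = prior alpha + sum of successes
= 2 + 12 = 14

14


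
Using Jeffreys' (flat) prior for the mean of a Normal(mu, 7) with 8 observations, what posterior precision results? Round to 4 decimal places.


Flat prior means prior precision is 0.
Posterior precision = n / sigma^2 = 8/7 = 1.1429

1.1429


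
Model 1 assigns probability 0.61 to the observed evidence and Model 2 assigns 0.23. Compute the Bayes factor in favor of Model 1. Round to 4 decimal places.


BF = P(data|M1) / P(data|M2)
= 0.61 / 0.23 = 2.6522

2.6522


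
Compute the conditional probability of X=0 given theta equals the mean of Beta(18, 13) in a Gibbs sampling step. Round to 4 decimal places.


Mean of Beta(18, 13) = 0.5806
P(X=0 | theta=0.5806) = 0.4194

0.4194


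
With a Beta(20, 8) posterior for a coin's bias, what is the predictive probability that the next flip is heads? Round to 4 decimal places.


The predictive probability equals the posterior mean.
P(next = heads) = alpha / (alpha + beta)
= 20 / 28 = 0.7143

0.7143


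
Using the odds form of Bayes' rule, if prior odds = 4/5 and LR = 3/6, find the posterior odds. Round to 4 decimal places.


Bayes' rule in odds form: posterior odds = prior odds * LR
= (4 * 3) / (5 * 6)
= 12/30 = 0.4

0.4


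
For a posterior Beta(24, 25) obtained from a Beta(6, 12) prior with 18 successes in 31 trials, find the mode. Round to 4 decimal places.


Mode = (alpha - 1) / (alpha + beta - 2)
= 23 / 47
= 0.4894

0.4894


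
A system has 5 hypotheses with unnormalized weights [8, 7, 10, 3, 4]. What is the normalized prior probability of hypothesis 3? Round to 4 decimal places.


The normalized prior is the weight divided by the total.
Total weight = 32
P(H3) = 10 / 32 = 0.3125

0.3125


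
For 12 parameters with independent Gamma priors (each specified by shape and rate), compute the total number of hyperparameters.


A Gamma prior has 2 hyperparameters per parameter.
Total = 12 * 2 = 24

24


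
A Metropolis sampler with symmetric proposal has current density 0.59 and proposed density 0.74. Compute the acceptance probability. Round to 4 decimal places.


For symmetric proposals, acceptance = min(1, pi(x*)/pi(x))
= min(1, 0.74/0.59)
= min(1, 1.2542) = 1.0

1.0


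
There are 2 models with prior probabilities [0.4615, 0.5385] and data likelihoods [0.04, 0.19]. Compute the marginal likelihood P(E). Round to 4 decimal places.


P(E) = sum over models of P(M_i) * P(E|M_i)
= 0.4615*0.04 + 0.5385*0.19
= 0.1208

0.1208


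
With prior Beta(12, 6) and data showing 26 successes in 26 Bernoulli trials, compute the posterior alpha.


Conjugate update: alpha_posterior = alpha_prior + k
= 12 + 26 = 38

38


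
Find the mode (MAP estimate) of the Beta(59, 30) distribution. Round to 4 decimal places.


For Beta(a,b) with a,b > 1:
Mode = (a-1)/(a+b-2) = (59-1)/(89-2)
= 58/87 = 0.6667

0.6667


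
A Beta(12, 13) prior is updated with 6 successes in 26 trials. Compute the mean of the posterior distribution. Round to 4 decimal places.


After update: Beta(18, 33)
Mean = 18 / (18 + 33) = 18 / 51
= 0.3529

0.3529


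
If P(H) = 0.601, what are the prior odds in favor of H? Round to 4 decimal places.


Prior odds = P(H) / (1 - P(H))
= 0.601 / 0.399
= 1.5063

1.5063


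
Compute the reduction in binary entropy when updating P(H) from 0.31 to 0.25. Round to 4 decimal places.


H_before = -p*log2(p) - (1-p)*log2(1-p) for p=0.31: 0.8932
H_after for p=0.25: 0.8113
Reduction = 0.8932 - 0.8113 = 0.0819

0.0819


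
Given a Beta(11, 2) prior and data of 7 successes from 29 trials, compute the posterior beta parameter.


Number of failures = 29 - 7 = 22
Posterior beta = 2 + 22 = 24

24


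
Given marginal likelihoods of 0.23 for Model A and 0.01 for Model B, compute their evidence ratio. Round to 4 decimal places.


Ratio = ML(A) / ML(B) = 0.23/0.01
= 23.0

23.0


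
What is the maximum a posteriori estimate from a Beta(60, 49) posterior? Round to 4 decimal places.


The MAP estimate equals the mode of the distribution.
Mode of Beta(a,b) = (a-1)/(a+b-2)
= 59/107
= 0.5514

0.5514


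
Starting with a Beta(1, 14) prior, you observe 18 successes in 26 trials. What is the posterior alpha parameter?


For a Beta-Binomial conjugate model:
Posterior alpha = prior alpha + number of successes
= 1 + 18 = 19

19


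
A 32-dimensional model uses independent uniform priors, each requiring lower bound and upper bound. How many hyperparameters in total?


Per parameter: 2 (lower bound and upper bound).
Total = 32 * 2 = 64

64


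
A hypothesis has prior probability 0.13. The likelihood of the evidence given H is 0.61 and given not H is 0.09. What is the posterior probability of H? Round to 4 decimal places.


Using Bayes' theorem:
P(E) = 0.13 * 0.61 + 0.87 * 0.09
P(E) = 0.1576
P(H|E) = (0.13 * 0.61) / 0.1576 = 0.5032

0.5032


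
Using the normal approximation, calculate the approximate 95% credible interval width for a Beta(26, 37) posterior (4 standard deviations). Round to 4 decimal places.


Var(Beta) = 26*37/(63^2 * 64) = 0.0038
SD = 0.0615
Width ~ 4*SD = 0.2462

0.2462


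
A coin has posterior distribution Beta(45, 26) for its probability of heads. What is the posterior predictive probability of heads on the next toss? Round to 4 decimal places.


Posterior predictive = E[theta] = alpha/(alpha+beta)
= 45/71
= 0.6338

0.6338


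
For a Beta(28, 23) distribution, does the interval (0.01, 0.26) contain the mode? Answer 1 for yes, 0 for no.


Mode of Beta(a,b) = (a-1)/(a+b-2)
= (28-1)/(28+23-2) = 0.551
Check: 0.01 <= 0.551 <= 0.26?
Result: 0

0


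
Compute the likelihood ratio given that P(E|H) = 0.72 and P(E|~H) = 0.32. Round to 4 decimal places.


LR = P(E|H) / P(E|~H)
= 0.72 / 0.32 = 2.25

2.25


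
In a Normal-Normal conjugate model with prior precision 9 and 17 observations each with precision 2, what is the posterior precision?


Posterior precision = prior precision + n * observation precision
= 9 + 17 * 2
= 9 + 34 = 43

43


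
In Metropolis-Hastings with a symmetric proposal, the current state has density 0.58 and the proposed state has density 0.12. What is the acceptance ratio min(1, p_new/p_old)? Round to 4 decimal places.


Ratio = p_new / p_old = 0.12 / 0.58 = 0.2069
Acceptance = min(1, 0.2069) = 0.2069

0.2069


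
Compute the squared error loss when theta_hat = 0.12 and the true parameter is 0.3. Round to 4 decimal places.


L = (theta_hat - theta_true)^2
= (0.12 - 0.3)^2
= -0.18^2 = 0.0324

0.0324


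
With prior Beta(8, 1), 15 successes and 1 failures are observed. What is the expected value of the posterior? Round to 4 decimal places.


Posterior = Beta(23, 2)
E[theta] = alpha/(alpha+beta)
= 23/25 = 0.92

0.92


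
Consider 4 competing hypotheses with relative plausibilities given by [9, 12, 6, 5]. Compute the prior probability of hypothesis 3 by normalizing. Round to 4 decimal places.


Sum of weights = 9 + 12 + 6 + 5 = 32
Normalized prior for H3 = 6 / 32
= 0.1875

0.1875


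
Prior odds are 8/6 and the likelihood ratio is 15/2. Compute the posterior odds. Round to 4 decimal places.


Posterior odds = prior odds * likelihood ratio
= (8/6) * (15/2)
= 120 / 12
= 10.0

10.0


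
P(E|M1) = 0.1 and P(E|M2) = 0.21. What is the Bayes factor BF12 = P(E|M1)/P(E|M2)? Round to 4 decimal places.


Bayes factor BF12 = P(E|M1) / P(E|M2)
= 0.1 / 0.21
= 0.4762

0.4762


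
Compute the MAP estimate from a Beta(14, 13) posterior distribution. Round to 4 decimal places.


MAP = mode of Beta distribution
= (alpha - 1)/(alpha + beta - 2)
= (14-1)/(14+13-2)
= 13/25 = 0.52

0.52


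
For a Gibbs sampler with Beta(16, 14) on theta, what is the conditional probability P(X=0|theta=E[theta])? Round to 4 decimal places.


E[theta] = 16/(16+14) = 0.5333
P(X=0|theta) = 1 - theta = 0.4667

0.4667


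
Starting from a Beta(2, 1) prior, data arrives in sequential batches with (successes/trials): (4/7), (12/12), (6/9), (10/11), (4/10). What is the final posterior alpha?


In sequential Bayesian updating, we sum all successes.
Total successes = 36
Final alpha = 2 + 36 = 38

38


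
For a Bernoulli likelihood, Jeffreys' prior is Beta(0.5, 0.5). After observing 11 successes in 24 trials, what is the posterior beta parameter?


Jeffreys' prior for Bernoulli is Beta(0.5, 0.5).
Posterior is Beta(0.5 + k, 0.5 + n - k).
Posterior beta = 0.5 + (n - k) = 0.5 + 13 = 13.5

13.5


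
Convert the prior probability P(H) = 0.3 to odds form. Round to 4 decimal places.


P(not H) = 1 - 0.3 = 0.7
Odds = 0.3 / 0.7 = 0.4286

0.4286


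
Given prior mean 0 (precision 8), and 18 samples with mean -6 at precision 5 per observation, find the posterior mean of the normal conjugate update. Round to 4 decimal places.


The posterior mean is a precision-weighted average of prior and data.
Post. prec. = 8 + 90 = 98
Post. mean = (0 + -540)/98 = -540/98 = -5.5102

-5.5102


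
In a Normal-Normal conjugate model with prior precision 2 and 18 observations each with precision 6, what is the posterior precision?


Posterior precision = prior precision + n * observation precision
= 2 + 18 * 6
= 2 + 108 = 110

110


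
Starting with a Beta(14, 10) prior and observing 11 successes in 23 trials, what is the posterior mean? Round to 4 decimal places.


Posterior parameters: alpha = 14 + 11 = 25
beta = 10 + 12 = 22
Posterior mean = alpha / (alpha + beta) = 25 / 47
= 0.5319

0.5319


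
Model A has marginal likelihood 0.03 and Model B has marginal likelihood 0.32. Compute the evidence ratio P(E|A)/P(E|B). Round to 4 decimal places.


Evidence ratio = P(E|A) / P(E|B)
= 0.03 / 0.32
= 0.0938

0.0938


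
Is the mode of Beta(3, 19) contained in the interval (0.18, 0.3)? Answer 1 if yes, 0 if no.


Mode = (a-1)/(a+b-2) = 2/20 = 0.1
Interval: (0.18, 0.3)
Contains mode? 0

0


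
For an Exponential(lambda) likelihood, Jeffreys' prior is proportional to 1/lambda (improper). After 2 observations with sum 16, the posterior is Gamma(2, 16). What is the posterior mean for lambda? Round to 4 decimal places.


Posterior = Gamma(n, sum_x) = Gamma(2, 16)
Posterior mean = shape/rate = 2/16
= 0.125

0.125


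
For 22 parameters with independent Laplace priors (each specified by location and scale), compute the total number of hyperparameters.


A Laplace prior has 2 hyperparameters per parameter.
Total = 22 * 2 = 44

44


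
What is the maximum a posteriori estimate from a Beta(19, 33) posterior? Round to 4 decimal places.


The MAP estimate equals the mode of the distribution.
Mode of Beta(a,b) = (a-1)/(a+b-2)
= 18/50
= 0.36

0.36


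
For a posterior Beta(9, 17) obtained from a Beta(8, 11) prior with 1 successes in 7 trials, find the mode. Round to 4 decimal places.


Mode = (alpha - 1) / (alpha + beta - 2)
= 8 / 24
= 0.3333

0.3333


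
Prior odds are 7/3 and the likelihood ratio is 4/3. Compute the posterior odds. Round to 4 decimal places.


Posterior odds = prior odds * likelihood ratio
= (7/3) * (4/3)
= 28 / 9
= 3.1111

3.1111


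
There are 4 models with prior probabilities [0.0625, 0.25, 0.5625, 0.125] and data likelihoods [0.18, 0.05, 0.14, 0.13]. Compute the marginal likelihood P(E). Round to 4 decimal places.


P(E) = sum over models of P(M_i) * P(E|M_i)
= 0.0625*0.18 + 0.25*0.05 + 0.5625*0.14 + 0.125*0.13
= 0.1188

0.1188


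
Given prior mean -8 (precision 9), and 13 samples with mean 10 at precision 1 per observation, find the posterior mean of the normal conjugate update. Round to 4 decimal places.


The posterior mean is a precision-weighted average of prior and data.
Post. prec. = 9 + 13 = 22
Post. mean = (-72 + 130)/22 = 58/22 = 2.6364

2.6364


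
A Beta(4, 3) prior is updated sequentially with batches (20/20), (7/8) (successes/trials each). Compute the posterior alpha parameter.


Sequential conjugate updating is equivalent to a single batch update.
Total successes across all batches = 27
alpha_posterior = alpha_prior + total_successes = 4 + 27
= 31

31


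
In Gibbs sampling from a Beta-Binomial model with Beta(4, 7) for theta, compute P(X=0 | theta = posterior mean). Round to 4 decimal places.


Posterior mean = alpha/(alpha+beta) = 4/11 = 0.3636
P(X=0|theta=mean) = 1 - theta = 0.6364

0.6364


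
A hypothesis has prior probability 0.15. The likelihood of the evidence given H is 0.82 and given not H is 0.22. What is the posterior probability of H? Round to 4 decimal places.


Using Bayes' theorem:
P(E) = 0.15 * 0.82 + 0.85 * 0.22
P(E) = 0.31
P(H|E) = (0.15 * 0.82) / 0.31 = 0.3968

0.3968


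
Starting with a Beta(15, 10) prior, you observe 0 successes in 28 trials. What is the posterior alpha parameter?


For a Beta-Binomial conjugate model:
Posterior alpha = prior alpha + number of successes
= 15 + 0 = 15

15


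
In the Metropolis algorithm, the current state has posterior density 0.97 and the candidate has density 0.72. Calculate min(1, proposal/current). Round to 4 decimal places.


Ratio = 0.72/0.97 = 0.7423
Acceptance probability = min(1, 0.7423)
= 0.7423

0.7423


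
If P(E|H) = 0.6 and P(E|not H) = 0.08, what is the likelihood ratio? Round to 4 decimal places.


Likelihood ratio = P(E|H) / P(E|not H)
= 0.6 / 0.08
= 7.5

7.5


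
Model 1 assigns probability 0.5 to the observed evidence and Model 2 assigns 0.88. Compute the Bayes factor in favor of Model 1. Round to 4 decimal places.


BF = P(data|M1) / P(data|M2)
= 0.5 / 0.88 = 0.5682

0.5682


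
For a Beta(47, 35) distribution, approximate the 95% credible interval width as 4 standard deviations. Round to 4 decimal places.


Variance of Beta(a,b) = ab / ((a+b)^2 * (a+b+1))
= 47*35 / ((82)^2 * 83)
= 0.0029
SD = sqrt(0.0029) = 0.0543
Width = 4 * SD = 0.2172

0.2172


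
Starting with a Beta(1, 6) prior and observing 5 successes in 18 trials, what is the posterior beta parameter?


Posterior beta = prior beta + failures
Failures = 18 - 5 = 13
beta_post = 6 + 13 = 19

19


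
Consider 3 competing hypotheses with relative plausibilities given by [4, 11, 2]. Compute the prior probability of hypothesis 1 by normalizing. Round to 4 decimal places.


Sum of weights = 4 + 11 + 2 = 17
Normalized prior for H1 = 4 / 17
= 0.2353

0.2353


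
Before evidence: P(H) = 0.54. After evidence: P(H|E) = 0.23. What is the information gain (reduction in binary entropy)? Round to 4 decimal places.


Prior entropy = 0.9954
Posterior entropy = 0.778
Information gain = 0.9954 - 0.778 = 0.2174

0.2174


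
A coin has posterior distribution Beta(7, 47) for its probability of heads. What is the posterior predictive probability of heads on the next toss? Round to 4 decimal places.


Posterior predictive = E[theta] = alpha/(alpha+beta)
= 7/54
= 0.1296

0.1296


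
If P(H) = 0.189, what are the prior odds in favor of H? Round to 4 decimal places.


Prior odds = P(H) / (1 - P(H))
= 0.189 / 0.811
= 0.233

0.233


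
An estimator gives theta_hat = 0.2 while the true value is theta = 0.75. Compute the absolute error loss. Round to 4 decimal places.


The absolute error loss is |theta_hat - theta|
= |0.2 - 0.75|
= 0.55

0.55


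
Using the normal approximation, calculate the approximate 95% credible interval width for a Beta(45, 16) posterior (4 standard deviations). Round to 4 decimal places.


Var(Beta) = 45*16/(61^2 * 62) = 0.0031
SD = 0.0559
Width ~ 4*SD = 0.2235

0.2235


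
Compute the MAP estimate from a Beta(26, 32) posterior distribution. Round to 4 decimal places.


MAP = mode of Beta distribution
= (alpha - 1)/(alpha + beta - 2)
= (26-1)/(26+32-2)
= 25/56 = 0.4464

0.4464


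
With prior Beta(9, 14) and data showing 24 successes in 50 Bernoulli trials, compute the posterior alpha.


Conjugate update: alpha_posterior = alpha_prior + k
= 9 + 24 = 33

33


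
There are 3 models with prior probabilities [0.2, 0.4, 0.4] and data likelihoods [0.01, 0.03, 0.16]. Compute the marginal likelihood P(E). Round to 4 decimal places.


P(E) = sum over models of P(M_i) * P(E|M_i)
= 0.2*0.01 + 0.4*0.03 + 0.4*0.16
= 0.078

0.078


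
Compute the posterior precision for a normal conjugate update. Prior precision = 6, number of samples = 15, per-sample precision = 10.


tau_post = tau_0 + n * tau
= 6 + 15 * 10 = 156

156


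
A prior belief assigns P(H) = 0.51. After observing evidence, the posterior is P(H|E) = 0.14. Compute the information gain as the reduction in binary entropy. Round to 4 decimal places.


H(prior) = -0.51*log2(0.51) - 0.49*log2(0.49)
= 0.9997
H(post) = -0.14*log2(0.14) - 0.86*log2(0.86)
= 0.5842
IG = 0.9997 - 0.5842 = 0.4155

0.4155


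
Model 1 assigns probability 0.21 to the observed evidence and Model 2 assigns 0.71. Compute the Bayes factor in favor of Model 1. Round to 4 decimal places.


BF = P(data|M1) / P(data|M2)
= 0.21 / 0.71 = 0.2958

0.2958


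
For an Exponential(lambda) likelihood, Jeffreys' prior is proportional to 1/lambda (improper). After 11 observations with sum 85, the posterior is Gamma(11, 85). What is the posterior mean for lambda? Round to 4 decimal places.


Posterior = Gamma(n, sum_x) = Gamma(11, 85)
Posterior mean = shape/rate = 11/85
= 0.1294

0.1294


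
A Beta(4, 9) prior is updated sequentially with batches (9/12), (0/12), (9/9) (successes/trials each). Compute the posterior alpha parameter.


Sequential conjugate updating is equivalent to a single batch update.
Total successes across all batches = 18
alpha_posterior = alpha_prior + total_successes = 4 + 18
= 22

22


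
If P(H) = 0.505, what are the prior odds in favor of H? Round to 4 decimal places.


Prior odds = P(H) / (1 - P(H))
= 0.505 / 0.495
= 1.0202

1.0202


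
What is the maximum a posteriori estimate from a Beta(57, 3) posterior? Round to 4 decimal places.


The MAP estimate equals the mode of the distribution.
Mode of Beta(a,b) = (a-1)/(a+b-2)
= 56/58
= 0.9655

0.9655


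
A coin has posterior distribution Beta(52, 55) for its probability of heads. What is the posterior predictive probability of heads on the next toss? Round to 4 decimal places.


Posterior predictive = E[theta] = alpha/(alpha+beta)
= 52/107
= 0.486

0.486


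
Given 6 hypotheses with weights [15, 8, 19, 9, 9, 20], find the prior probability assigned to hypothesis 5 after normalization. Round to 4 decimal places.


To normalize, divide each weight by the sum of all weights.
Sum = 80
Prior(H5) = 9/80 = 0.1125

0.1125


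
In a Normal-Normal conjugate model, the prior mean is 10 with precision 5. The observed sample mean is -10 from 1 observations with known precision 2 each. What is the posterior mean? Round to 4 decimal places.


Posterior precision = tau0 + n*tau = 5 + 1*2 = 7
Posterior mean = (tau0*mu0 + n*tau*xbar) / posterior_precision
= (5*10 + 1*2*-10) / 7
= 30 / 7 = 4.2857

4.2857


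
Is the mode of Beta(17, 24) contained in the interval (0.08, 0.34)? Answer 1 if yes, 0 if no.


Mode = (a-1)/(a+b-2) = 16/39 = 0.4103
Interval: (0.08, 0.34)
Contains mode? 0

0


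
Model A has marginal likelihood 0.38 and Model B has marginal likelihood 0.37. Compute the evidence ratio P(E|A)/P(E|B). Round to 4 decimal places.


Evidence ratio = P(E|A) / P(E|B)
= 0.38 / 0.37
= 1.027

1.027


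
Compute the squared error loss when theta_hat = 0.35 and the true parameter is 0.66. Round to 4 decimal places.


L = (theta_hat - theta_true)^2
= (0.35 - 0.66)^2
= -0.31^2 = 0.0961

0.0961


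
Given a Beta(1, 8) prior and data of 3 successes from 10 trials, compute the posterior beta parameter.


Number of failures = 10 - 3 = 7
Posterior beta = 8 + 7 = 15

15


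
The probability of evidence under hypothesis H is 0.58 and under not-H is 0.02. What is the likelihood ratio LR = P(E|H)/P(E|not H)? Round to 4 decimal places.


LR = 0.58 / 0.02
= 29.0

29.0


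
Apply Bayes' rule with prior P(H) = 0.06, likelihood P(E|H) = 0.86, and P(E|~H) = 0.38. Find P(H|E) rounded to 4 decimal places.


Step 1: Compute marginal P(E) = P(E|H)P(H) + P(E|~H)P(~H)
= 0.86*0.06 + 0.38*0.94 = 0.4088
Step 2: P(H|E) = P(E|H)P(H)/P(E) = 0.0516/0.4088
= 0.1262

0.1262


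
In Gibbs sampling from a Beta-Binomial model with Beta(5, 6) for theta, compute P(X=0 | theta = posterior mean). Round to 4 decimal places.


Posterior mean = alpha/(alpha+beta) = 5/11 = 0.4545
P(X=0|theta=mean) = 1 - theta = 0.5455

0.5455


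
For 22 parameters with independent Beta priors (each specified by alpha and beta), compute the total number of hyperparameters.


A Beta prior has 2 hyperparameters per parameter.
Total = 22 * 2 = 44

44


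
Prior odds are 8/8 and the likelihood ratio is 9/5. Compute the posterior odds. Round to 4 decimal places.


Posterior odds = prior odds * likelihood ratio
= (8/8) * (9/5)
= 72 / 40
= 1.8

1.8


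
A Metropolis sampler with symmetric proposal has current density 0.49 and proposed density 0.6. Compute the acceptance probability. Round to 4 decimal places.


For symmetric proposals, acceptance = min(1, pi(x*)/pi(x))
= min(1, 0.6/0.49)
= min(1, 1.2245) = 1.0

1.0


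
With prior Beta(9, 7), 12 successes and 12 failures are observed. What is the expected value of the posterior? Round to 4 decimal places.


Posterior = Beta(21, 19)
E[theta] = alpha/(alpha+beta)
= 21/40 = 0.525

0.525


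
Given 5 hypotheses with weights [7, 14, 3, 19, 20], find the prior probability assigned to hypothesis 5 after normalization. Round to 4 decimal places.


To normalize, divide each weight by the sum of all weights.
Sum = 63
Prior(H5) = 20/63 = 0.3175

0.3175


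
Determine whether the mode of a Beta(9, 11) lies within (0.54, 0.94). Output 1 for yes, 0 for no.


First find the mode: (a-1)/(a+b-2) = 0.4444
Is 0.4444 in (0.54, 0.94)? 0

0


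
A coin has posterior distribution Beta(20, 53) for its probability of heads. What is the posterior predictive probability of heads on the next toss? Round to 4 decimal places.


Posterior predictive = E[theta] = alpha/(alpha+beta)
= 20/73
= 0.274

0.274


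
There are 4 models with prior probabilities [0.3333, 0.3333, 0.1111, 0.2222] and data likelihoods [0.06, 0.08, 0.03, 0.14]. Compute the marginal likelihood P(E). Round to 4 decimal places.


P(E) = sum over models of P(M_i) * P(E|M_i)
= 0.3333*0.06 + 0.3333*0.08 + 0.1111*0.03 + 0.2222*0.14
= 0.0811

0.0811


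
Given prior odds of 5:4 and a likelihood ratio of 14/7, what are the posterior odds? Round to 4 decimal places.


Posterior odds = prior odds * LR
Prior odds = 5/4 = 1.25
LR = 14/7 = 2.0
Posterior odds = 1.25 * 2.0 = 2.5

2.5


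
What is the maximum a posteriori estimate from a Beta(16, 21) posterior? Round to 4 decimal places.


The MAP estimate equals the mode of the distribution.
Mode of Beta(a,b) = (a-1)/(a+b-2)
= 15/35
= 0.4286

0.4286


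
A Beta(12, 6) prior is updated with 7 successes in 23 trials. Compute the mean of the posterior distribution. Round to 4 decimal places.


After update: Beta(19, 22)
Mean = 19 / (19 + 22) = 19 / 41
= 0.4634

0.4634


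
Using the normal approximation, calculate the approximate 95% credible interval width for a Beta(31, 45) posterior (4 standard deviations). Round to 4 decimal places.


Var(Beta) = 31*45/(76^2 * 77) = 0.0031
SD = 0.056
Width ~ 4*SD = 0.224

0.224


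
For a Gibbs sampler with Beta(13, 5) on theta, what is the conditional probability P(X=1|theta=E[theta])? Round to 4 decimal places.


E[theta] = 13/(13+5) = 0.7222
P(X=1|theta) = theta = 0.7222

0.7222


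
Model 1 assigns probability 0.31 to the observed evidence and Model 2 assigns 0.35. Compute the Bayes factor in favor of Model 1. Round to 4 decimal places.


BF = P(data|M1) / P(data|M2)
= 0.31 / 0.35 = 0.8857

0.8857


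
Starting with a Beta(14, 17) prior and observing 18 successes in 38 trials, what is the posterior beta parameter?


Posterior beta = prior beta + failures
Failures = 38 - 18 = 20
beta_post = 17 + 20 = 37

37


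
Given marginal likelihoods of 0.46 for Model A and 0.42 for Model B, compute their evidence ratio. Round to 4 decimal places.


Ratio = ML(A) / ML(B) = 0.46/0.42
= 1.0952

1.0952


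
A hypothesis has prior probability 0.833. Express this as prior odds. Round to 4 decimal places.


Odds = P(H) / P(not H) = 0.833 / 0.167
= 4.988

4.988


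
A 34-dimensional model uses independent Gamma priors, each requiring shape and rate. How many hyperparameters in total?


Per parameter: 2 (shape and rate).
Total = 34 * 2 = 68

68


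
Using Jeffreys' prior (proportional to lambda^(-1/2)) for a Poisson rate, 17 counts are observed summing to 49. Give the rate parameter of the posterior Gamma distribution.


Conjugate update: Gamma(prior_shape + S, prior_rate + n).
Prior shape = 0.5, prior rate = 0.
Posterior rate = 0 + n = 17

17.0


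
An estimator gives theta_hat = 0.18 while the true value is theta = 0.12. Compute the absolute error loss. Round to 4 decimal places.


The absolute error loss is |theta_hat - theta|
= |0.18 - 0.12|
= 0.06

0.06


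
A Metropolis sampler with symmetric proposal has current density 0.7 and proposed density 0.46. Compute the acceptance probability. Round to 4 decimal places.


For symmetric proposals, acceptance = min(1, pi(x*)/pi(x))
= min(1, 0.46/0.7)
= min(1, 0.6571) = 0.6571

0.6571


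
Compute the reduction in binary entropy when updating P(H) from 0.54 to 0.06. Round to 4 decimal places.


H_before = -p*log2(p) - (1-p)*log2(1-p) for p=0.54: 0.9954
H_after for p=0.06: 0.3274
Reduction = 0.9954 - 0.3274 = 0.6679

0.6679


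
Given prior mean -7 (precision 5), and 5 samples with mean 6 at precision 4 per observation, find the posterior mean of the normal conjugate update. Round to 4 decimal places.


The posterior mean is a precision-weighted average of prior and data.
Post. prec. = 5 + 20 = 25
Post. mean = (-35 + 120)/25 = 85/25 = 3.4

3.4


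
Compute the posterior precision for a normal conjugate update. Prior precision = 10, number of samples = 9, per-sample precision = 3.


tau_post = tau_0 + n * tau
= 10 + 9 * 3 = 37

37


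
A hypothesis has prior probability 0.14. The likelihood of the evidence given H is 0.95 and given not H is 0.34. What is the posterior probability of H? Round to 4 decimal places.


Using Bayes' theorem:
P(E) = 0.14 * 0.95 + 0.86 * 0.34
P(E) = 0.4254
P(H|E) = (0.14 * 0.95) / 0.4254 = 0.3126

0.3126


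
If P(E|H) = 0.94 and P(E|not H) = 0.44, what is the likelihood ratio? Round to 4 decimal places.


Likelihood ratio = P(E|H) / P(E|not H)
= 0.94 / 0.44
= 2.1364

2.1364


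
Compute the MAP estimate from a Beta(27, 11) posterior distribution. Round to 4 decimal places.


MAP = mode of Beta distribution
= (alpha - 1)/(alpha + beta - 2)
= (27-1)/(27+11-2)
= 26/36 = 0.7222

0.7222


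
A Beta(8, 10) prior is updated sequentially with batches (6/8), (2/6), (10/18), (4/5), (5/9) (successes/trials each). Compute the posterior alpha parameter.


Sequential conjugate updating is equivalent to a single batch update.
Total successes across all batches = 27
alpha_posterior = alpha_prior + total_successes = 8 + 27
= 35

35


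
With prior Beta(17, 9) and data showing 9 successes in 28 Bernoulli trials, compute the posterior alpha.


Conjugate update: alpha_posterior = alpha_prior + k
= 17 + 9 = 26

26


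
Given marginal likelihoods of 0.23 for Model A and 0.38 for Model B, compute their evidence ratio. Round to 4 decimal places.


Ratio = ML(A) / ML(B) = 0.23/0.38
= 0.6053

0.6053


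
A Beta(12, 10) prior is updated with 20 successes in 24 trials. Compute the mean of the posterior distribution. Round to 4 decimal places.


After update: Beta(32, 14)
Mean = 32 / (32 + 14) = 32 / 46
= 0.6957

0.6957


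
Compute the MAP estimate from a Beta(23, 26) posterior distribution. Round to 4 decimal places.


MAP = mode of Beta distribution
= (alpha - 1)/(alpha + beta - 2)
= (23-1)/(23+26-2)
= 22/47 = 0.4681

0.4681


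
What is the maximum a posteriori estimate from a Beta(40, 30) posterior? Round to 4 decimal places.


The MAP estimate equals the mode of the distribution.
Mode of Beta(a,b) = (a-1)/(a+b-2)
= 39/68
= 0.5735

0.5735


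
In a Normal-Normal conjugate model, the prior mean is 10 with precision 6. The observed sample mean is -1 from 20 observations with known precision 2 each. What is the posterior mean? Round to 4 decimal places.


Posterior precision = tau0 + n*tau = 6 + 20*2 = 46
Posterior mean = (tau0*mu0 + n*tau*xbar) / posterior_precision
= (6*10 + 20*2*-1) / 46
= 20 / 46 = 0.4348

0.4348


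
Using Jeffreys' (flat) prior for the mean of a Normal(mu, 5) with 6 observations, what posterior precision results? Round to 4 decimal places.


Flat prior means prior precision is 0.
Posterior precision = n / sigma^2 = 6/5 = 1.2

1.2


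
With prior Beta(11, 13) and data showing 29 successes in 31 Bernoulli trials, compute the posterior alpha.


Conjugate update: alpha_posterior = alpha_prior + k
= 11 + 29 = 40

40


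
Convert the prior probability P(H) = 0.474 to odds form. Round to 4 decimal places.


P(not H) = 1 - 0.474 = 0.526
Odds = 0.474 / 0.526 = 0.9011

0.9011
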